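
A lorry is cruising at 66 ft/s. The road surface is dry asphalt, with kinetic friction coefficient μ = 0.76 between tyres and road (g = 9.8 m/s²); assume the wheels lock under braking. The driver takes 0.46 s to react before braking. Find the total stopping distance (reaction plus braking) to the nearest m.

Total stopping distance ≈ 36 m

66 ft/s × 0.3048 = 20.1168 m/s.
a = μg = 0.76 × 9.8 = 7.448 m/s².
Reaction distance = v·t_r = 20.1168 × 0.46 = 9.254 m.
Braking distance = v²/(2a) = 20.1168² / (2 × 7.448) = 404.686 / 14.896 = 27.167 m.
Total = 9.254 + 27.167 = 36.421 m.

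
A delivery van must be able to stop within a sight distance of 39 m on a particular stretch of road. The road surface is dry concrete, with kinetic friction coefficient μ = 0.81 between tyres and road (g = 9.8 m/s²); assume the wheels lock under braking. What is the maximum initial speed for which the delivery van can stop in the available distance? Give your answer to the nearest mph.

a = μg = 0.81 × 9.8 = 7.938 m/s².
v²/(2a) = d ⇒ v = √(2 × 7.938 × 39) = √619.16 = 24.8829 m/s.
24.8829 m/s ÷ 0.44704 = 55.661 mph.

Maximum speed ≈ 56 mph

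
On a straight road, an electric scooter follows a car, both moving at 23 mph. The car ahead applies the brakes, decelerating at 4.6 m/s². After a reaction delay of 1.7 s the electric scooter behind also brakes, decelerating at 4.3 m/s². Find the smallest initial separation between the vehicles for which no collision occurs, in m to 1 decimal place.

23 mph × 0.44704 = 10.2819 m/s.
Leader travels v²/(2a_L) = 105.717 / 9.200 = 11.491 m before stopping.
Follower covers v·t_r = 10.2819 × 1.7 = 17.479 m while reacting, then v²/(2a_F) = 105.717 / 8.600 = 12.293 m while braking, for a total of 17.479 + 12.293 = 29.772 m.
Since a_F ≤ a_L and the follower starts braking later, the follower is never slower than the leader, so the closest approach is when both have stopped.
Minimum gap = 29.772 − 11.491 = 18.281 m.

Minimum gap ≈ 18.3 m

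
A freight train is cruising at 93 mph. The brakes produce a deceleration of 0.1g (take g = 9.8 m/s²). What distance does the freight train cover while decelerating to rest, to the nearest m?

Braking distance ≈ 882 m

93 mph × 0.44704 = 41.5747 m/s.
a = 0.1 × 9.8 = 0.980 m/s².
Braking distance = v²/(2a) = 41.5747² / (2 × 0.980) = 1728.456 / 1.960 = 881.865 m.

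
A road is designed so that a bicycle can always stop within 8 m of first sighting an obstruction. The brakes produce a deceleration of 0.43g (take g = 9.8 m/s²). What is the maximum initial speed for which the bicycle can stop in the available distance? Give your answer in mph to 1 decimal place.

a = 0.43 × 9.8 = 4.214 m/s².
v²/(2a) = d ⇒ v = √(2 × 4.214 × 8) = √67.42 = 8.2110 m/s.
8.2110 m/s ÷ 0.44704 = 18.367 mph.

Maximum speed ≈ 18.4 mph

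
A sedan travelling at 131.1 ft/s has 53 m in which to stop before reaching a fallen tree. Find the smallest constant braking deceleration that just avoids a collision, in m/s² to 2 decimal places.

Required deceleration ≈ 15.06 m/s²

131.1 ft/s × 0.3048 = 39.9593 m/s.
v² = 2a·d ⇒ a = v²/(2d) = 39.9593² / (2 × 53.000) = 1596.746 / 106.000 = 15.0636 m/s².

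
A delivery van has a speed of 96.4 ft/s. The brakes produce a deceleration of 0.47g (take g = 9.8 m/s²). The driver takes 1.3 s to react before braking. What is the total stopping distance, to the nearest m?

Total stopping distance ≈ 132 m

96.4 ft/s × 0.3048 = 29.3827 m/s.
a = 0.47 × 9.8 = 4.606 m/s².
Reaction distance = v·t_r = 29.3827 × 1.3 = 38.198 m.
Braking distance = v²/(2a) = 29.3827² / (2 × 4.606) = 863.343 / 9.212 = 93.719 m.
Total = 38.198 + 93.719 = 131.917 m.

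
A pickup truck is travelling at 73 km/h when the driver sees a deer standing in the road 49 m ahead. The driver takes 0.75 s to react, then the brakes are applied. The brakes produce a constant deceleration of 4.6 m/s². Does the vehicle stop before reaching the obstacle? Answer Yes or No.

No

73 km/h ÷ 3.6 = 20.2778 m/s.
Reaction distance = 20.2778 × 0.75 = 15.208 m.
Braking distance = v²/(2a) = 411.189 / 9.200 = 44.694 m.
Total stopping distance = 15.208 + 44.694 = 59.902 m, vs 49 m available — it cannot stop in time and overshoots by 59.902 − 49 = 10.902 m.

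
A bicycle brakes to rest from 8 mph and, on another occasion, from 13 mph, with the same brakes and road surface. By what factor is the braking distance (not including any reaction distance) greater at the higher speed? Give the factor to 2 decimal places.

Factor ≈ 2.64

Braking distance d = v²/(2a), so with a fixed, d ∝ v².
Factor = (13/8)² = 1.6250² = 2.6406.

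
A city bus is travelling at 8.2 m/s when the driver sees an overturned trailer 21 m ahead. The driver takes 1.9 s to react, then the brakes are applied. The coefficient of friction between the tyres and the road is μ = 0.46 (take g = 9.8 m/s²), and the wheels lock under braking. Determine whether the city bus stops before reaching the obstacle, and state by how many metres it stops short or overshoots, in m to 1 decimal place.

a = μg = 0.46 × 9.8 = 4.508 m/s².
Reaction distance = 8.2000 × 1.9 = 15.580 m.
Braking distance = v²/(2a) = 67.240 / 9.016 = 7.458 m.
Total stopping distance = 15.580 + 7.458 = 23.038 m, vs 21 m available — it cannot stop in time and overshoots by 23.038 − 21 = 2.038 m.

No — it overshoots by 2.0 m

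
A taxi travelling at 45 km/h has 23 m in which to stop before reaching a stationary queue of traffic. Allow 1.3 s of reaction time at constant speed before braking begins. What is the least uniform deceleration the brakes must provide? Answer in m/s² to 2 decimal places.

Required deceleration ≈ 11.57 m/s²

45 km/h ÷ 3.6 = 12.5000 m/s.
Distance covered during reaction = 12.5000 × 1.3 = 16.250 m.
Distance available for braking: 23 − 16.250 = 6.750 m.
v² = 2a·d ⇒ a = v²/(2d) = 12.5000² / (2 × 6.750) = 156.250 / 13.500 = 11.5741 m/s².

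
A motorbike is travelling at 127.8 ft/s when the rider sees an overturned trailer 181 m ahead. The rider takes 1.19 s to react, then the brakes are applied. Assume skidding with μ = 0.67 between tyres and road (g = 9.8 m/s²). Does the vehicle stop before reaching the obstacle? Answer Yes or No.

127.8 ft/s × 0.3048 = 38.9534 m/s.
a = μg = 0.67 × 9.8 = 6.566 m/s².
Reaction distance = 38.9534 × 1.19 = 46.355 m.
Braking distance = v²/(2a) = 1517.367 / 13.132 = 115.547 m.
Total stopping distance = 46.355 + 115.547 = 161.902 m, vs 181 m available — it stops with 181 − 161.902 = 19.098 m to spare.

Yes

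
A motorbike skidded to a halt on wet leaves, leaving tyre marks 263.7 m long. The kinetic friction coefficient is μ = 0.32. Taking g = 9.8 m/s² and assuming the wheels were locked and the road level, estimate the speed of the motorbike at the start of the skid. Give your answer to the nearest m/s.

Deceleration a = μg = 0.32 × 9.8 = 3.136 m/s².
v = √(2a·d) = √(2 × 3.136 × 263.7) = √1653.926 = 40.6685 m/s.

Initial speed ≈ 41 m/s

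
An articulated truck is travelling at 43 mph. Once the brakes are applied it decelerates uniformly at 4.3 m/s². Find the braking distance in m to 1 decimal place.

Braking distance ≈ 43.0 m

43 mph × 0.44704 = 19.2227 m/s.
Braking distance = v²/(2a) = 19.2227² / (2 × 4.300) = 369.512 / 8.600 = 42.967 m.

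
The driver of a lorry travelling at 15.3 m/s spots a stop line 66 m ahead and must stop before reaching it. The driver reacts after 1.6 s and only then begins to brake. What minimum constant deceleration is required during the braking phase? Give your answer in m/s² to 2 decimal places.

Distance covered during reaction = 15.3000 × 1.6 = 24.480 m.
Distance available for braking: 66 − 24.480 = 41.520 m.
v² = 2a·d ⇒ a = v²/(2d) = 15.3000² / (2 × 41.520) = 234.090 / 83.040 = 2.8190 m/s².

Required deceleration ≈ 2.82 m/s²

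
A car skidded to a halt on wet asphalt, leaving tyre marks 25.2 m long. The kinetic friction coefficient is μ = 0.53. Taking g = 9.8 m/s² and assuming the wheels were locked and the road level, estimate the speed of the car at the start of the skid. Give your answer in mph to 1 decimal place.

Deceleration a = μg = 0.53 × 9.8 = 5.194 m/s².
v = √(2a·d) = √(2 × 5.194 × 25.2) = √261.778 = 16.1796 m/s.
= 16.1796 ÷ 0.44704 = 36.193 mph.

Initial speed ≈ 36.2 mph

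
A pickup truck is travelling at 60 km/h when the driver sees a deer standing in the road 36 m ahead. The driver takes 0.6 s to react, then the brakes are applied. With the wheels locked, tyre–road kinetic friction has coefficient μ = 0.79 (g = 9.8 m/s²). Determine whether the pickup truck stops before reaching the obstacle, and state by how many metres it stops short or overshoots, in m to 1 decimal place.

60 km/h ÷ 3.6 = 16.6667 m/s.
a = μg = 0.79 × 9.8 = 7.742 m/s².
Reaction distance = 16.6667 × 0.6 = 10.000 m.
Braking distance = v²/(2a) = 277.779 / 15.484 = 17.940 m.
Total stopping distance = 10.000 + 17.940 = 27.940 m, vs 36 m available — it stops with 36 − 27.940 = 8.060 m to spare.

Yes — it stops 8.1 m short of the obstacle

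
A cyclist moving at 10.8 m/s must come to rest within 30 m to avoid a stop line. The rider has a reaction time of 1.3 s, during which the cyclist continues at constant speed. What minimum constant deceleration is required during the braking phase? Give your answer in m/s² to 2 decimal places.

Distance covered during reaction = 10.8000 × 1.3 = 14.040 m.
Distance available for braking: 30 − 14.040 = 15.960 m.
v² = 2a·d ⇒ a = v²/(2d) = 10.8000² / (2 × 15.960) = 116.640 / 31.920 = 3.6541 m/s².

Required deceleration ≈ 3.65 m/s²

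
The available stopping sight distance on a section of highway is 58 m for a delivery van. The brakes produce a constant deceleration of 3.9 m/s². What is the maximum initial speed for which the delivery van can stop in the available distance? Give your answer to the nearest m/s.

v²/(2a) = d ⇒ v = √(2 × 3.900 × 58) = √452.40 = 21.2697 m/s.

Maximum speed ≈ 21 m/s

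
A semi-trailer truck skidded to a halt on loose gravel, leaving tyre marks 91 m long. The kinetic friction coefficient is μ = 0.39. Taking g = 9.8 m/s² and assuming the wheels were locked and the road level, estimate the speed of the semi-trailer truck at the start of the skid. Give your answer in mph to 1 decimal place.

Deceleration a = μg = 0.39 × 9.8 = 3.822 m/s².
v = √(2a·d) = √(2 × 3.822 × 91) = √695.604 = 26.3743 m/s.
= 26.3743 ÷ 0.44704 = 58.998 mph.

Initial speed ≈ 59.0 mph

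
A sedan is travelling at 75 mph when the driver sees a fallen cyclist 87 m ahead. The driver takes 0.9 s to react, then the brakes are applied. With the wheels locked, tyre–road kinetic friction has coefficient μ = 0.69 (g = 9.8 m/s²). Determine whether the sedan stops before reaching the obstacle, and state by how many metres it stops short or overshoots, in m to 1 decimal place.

75 mph × 0.44704 = 33.5280 m/s.
a = μg = 0.69 × 9.8 = 6.762 m/s².
Reaction distance = 33.5280 × 0.9 = 30.175 m.
Braking distance = v²/(2a) = 1124.127 / 13.524 = 83.121 m.
Total stopping distance = 30.175 + 83.121 = 113.296 m, vs 87 m available — it cannot stop in time and overshoots by 113.296 − 87 = 26.296 m.

No — it overshoots by 26.3 m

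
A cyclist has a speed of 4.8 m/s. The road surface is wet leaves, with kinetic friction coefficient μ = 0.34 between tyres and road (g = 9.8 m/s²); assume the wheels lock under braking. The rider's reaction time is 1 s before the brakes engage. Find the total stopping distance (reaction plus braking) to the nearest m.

Total stopping distance ≈ 8 m

a = μg = 0.34 × 9.8 = 3.332 m/s².
Reaction distance = v·t_r = 4.8000 × 1 = 4.800 m.
Braking distance = v²/(2a) = 4.8000² / (2 × 3.332) = 23.040 / 6.664 = 3.457 m.
Total = 4.800 + 3.457 = 8.257 m.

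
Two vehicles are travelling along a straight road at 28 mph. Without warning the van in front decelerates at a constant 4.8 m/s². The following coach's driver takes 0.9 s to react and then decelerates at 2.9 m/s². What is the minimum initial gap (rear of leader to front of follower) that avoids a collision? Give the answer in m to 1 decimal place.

28 mph × 0.44704 = 12.5171 m/s.
Leader travels v²/(2a_L) = 156.678 / 9.600 = 16.321 m before stopping.
Follower covers v·t_r = 12.5171 × 0.9 = 11.265 m while reacting, then v²/(2a_F) = 156.678 / 5.800 = 27.013 m while braking, for a total of 11.265 + 27.013 = 38.278 m.
Since a_F ≤ a_L and the follower starts braking later, the follower is never slower than the leader, so the closest approach is when both have stopped.
Minimum gap = 38.278 − 16.321 = 21.957 m.

Minimum gap ≈ 22.0 m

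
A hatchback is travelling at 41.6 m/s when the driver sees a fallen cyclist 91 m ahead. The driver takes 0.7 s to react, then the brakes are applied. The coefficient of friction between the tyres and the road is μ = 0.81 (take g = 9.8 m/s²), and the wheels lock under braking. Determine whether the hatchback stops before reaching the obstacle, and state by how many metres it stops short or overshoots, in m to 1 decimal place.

a = μg = 0.81 × 9.8 = 7.938 m/s².
Reaction distance = 41.6000 × 0.7 = 29.120 m.
Braking distance = v²/(2a) = 1730.560 / 15.876 = 109.005 m.
Total stopping distance = 29.120 + 109.005 = 138.125 m, vs 91 m available — it cannot stop in time and overshoots by 138.125 − 91 = 47.125 m.

No — it overshoots by 47.1 m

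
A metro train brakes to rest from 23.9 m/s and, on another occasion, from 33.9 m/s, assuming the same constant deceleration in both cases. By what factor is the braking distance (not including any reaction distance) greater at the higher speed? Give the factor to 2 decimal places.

Factor ≈ 2.01

Braking distance d = v²/(2a), so with a fixed, d ∝ v².
Factor = (33.9/23.9)² = 1.4184² = 2.0119.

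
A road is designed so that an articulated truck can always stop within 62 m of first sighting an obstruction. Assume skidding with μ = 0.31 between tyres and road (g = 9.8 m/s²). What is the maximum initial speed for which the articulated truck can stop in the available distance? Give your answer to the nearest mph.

Maximum speed ≈ 43 mph

a = μg = 0.31 × 9.8 = 3.038 m/s².
v²/(2a) = d ⇒ v = √(2 × 3.038 × 62) = √376.71 = 19.4090 m/s.
19.4090 m/s ÷ 0.44704 = 43.417 mph.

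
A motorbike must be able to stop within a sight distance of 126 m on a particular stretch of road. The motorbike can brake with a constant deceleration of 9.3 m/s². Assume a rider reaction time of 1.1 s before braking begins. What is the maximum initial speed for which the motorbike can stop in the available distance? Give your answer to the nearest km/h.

Maximum speed ≈ 141 km/h

Stopping distance: v·t_r + v²/(2a) = 126 with t_r = 1.1 s and a = 9.300 m/s².
So v² + 20.460 v − 2343.60 = 0.
Positive root: v = −a·t_r + √((a·t_r)² + 2a·d) = −10.230 + √(104.653 + 2343.60) = 39.2498 m/s.
39.2498 m/s × 3.6 = 141.299 km/h.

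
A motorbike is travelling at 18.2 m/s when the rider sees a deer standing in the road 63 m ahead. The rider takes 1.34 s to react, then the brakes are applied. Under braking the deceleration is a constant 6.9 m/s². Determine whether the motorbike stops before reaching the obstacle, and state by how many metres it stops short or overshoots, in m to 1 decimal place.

Yes — it stops 14.6 m short of the obstacle

Reaction distance = 18.2000 × 1.34 = 24.388 m.
Braking distance = v²/(2a) = 331.240 / 13.800 = 24.003 m.
Total stopping distance = 24.388 + 24.003 = 48.391 m, vs 63 m available — it stops with 63 − 48.391 = 14.609 m to spare.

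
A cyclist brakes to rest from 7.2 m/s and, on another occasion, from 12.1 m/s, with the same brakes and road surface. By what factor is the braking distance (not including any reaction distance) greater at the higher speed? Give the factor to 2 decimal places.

Braking distance d = v²/(2a), so with a fixed, d ∝ v².
Factor = (12.1/7.2)² = 1.6806² = 2.8244.

Factor ≈ 2.82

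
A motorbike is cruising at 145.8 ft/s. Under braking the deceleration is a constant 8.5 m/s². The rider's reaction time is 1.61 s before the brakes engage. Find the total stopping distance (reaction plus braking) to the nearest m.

Total stopping distance ≈ 188 m

145.8 ft/s × 0.3048 = 44.4398 m/s.
Reaction distance = v·t_r = 44.4398 × 1.61 = 71.548 m.
Braking distance = v²/(2a) = 44.4398² / (2 × 8.500) = 1974.896 / 17.000 = 116.170 m.
Total = 71.548 + 116.170 = 187.718 m.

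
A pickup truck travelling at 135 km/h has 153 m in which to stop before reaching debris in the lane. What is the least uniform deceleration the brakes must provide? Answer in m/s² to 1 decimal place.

Required deceleration ≈ 4.6 m/s²

135 km/h ÷ 3.6 = 37.5000 m/s.
v² = 2a·d ⇒ a = v²/(2d) = 37.5000² / (2 × 153.000) = 1406.250 / 306.000 = 4.5956 m/s².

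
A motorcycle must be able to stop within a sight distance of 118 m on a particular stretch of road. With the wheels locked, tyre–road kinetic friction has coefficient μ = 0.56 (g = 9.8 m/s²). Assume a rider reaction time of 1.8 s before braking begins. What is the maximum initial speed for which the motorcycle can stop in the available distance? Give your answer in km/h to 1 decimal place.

a = μg = 0.56 × 9.8 = 5.488 m/s².
Stopping distance: v·t_r + v²/(2a) = 118 with t_r = 1.8 s and a = 5.488 m/s².
So v² + 19.757 v − 1295.17 = 0.
Positive root: v = −a·t_r + √((a·t_r)² + 2a·d) = −9.878 + √(97.575 + 1295.17) = 27.4415 m/s.
27.4415 m/s × 3.6 = 98.789 km/h.

Maximum speed ≈ 98.8 km/h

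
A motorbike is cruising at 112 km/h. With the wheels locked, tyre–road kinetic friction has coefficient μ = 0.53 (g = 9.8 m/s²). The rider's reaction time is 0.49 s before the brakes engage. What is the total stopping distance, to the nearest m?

Total stopping distance ≈ 108 m

112 km/h ÷ 3.6 = 31.1111 m/s.
a = μg = 0.53 × 9.8 = 5.194 m/s².
Reaction distance = v·t_r = 31.1111 × 0.49 = 15.244 m.
Braking distance = v²/(2a) = 31.1111² / (2 × 5.194) = 967.901 / 10.388 = 93.175 m.
Total = 15.244 + 93.175 = 108.419 m.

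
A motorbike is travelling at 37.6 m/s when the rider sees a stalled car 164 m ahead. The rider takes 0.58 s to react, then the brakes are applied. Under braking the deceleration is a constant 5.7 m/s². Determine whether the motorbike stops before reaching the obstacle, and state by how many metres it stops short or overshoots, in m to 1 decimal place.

Reaction distance = 37.6000 × 0.58 = 21.808 m.
Braking distance = v²/(2a) = 1413.760 / 11.400 = 124.014 m.
Total stopping distance = 21.808 + 124.014 = 145.822 m, vs 164 m available — it stops with 164 − 145.822 = 18.178 m to spare.

Yes — it stops 18.2 m short of the obstacle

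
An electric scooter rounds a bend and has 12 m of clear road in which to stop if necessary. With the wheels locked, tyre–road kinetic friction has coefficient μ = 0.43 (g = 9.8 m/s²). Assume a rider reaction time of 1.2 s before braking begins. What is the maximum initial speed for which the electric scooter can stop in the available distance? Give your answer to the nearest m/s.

a = μg = 0.43 × 9.8 = 4.214 m/s².
Stopping distance: v·t_r + v²/(2a) = 12 with t_r = 1.2 s and a = 4.214 m/s².
So v² + 10.114 v − 101.14 = 0.
Positive root: v = −a·t_r + √((a·t_r)² + 2a·d) = −5.057 + √(25.573 + 101.14) = 6.1997 m/s.

Maximum speed ≈ 6 m/s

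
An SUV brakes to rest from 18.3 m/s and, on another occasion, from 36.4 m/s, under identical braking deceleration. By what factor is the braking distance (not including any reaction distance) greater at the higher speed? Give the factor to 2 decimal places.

Factor ≈ 3.96

Braking distance d = v²/(2a), so with a fixed, d ∝ v².
Factor = (36.4/18.3)² = 1.9891² = 3.9565.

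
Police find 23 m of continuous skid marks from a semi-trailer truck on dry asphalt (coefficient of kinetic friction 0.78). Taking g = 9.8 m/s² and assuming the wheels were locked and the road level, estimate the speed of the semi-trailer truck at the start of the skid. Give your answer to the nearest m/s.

Initial speed ≈ 19 m/s

Deceleration a = μg = 0.78 × 9.8 = 7.644 m/s².
v = √(2a·d) = √(2 × 7.644 × 23) = √351.624 = 18.7516 m/s.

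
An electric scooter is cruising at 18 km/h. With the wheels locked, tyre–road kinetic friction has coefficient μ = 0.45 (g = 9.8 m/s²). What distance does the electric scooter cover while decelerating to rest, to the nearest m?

18 km/h ÷ 3.6 = 5.0000 m/s.
a = μg = 0.45 × 9.8 = 4.410 m/s².
Braking distance = v²/(2a) = 5.0000² / (2 × 4.410) = 25.000 / 8.820 = 2.834 m.

Braking distance ≈ 3 m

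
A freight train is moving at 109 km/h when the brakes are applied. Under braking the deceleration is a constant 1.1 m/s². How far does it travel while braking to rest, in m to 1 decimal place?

Braking distance ≈ 416.7 m

109 km/h ÷ 3.6 = 30.2778 m/s.
Braking distance = v²/(2a) = 30.2778² / (2 × 1.100) = 916.745 / 2.200 = 416.702 m.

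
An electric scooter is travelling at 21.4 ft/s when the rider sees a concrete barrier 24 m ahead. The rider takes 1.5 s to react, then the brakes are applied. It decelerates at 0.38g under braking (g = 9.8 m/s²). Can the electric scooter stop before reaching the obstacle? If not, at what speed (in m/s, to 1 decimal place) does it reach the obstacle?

Yes — it stops about 8.5 m short of the obstacle, so it never reaches it

21.4 ft/s × 0.3048 = 6.5227 m/s.
a = 0.38 × 9.8 = 3.724 m/s².
Reaction distance = 6.5227 × 1.5 = 9.784 m.
Braking distance = v²/(2a) = 42.546 / 7.448 = 5.712 m.
Total stopping distance = 9.784 + 5.712 = 15.496 m, vs 24 m available — it stops with 24 − 15.496 = 8.504 m to spare.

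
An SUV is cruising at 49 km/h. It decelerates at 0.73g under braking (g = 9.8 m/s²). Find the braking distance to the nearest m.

49 km/h ÷ 3.6 = 13.6111 m/s.
a = 0.73 × 9.8 = 7.154 m/s².
Braking distance = v²/(2a) = 13.6111² / (2 × 7.154) = 185.262 / 14.308 = 12.948 m.

Braking distance ≈ 13 m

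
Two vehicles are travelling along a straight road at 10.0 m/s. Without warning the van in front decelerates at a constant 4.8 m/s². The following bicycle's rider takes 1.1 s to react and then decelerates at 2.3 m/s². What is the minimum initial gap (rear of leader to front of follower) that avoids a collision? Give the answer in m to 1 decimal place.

Leader travels v²/(2a_L) = 100.000 / 9.600 = 10.417 m before stopping.
Follower covers v·t_r = 10.0000 × 1.1 = 11.000 m while reacting, then v²/(2a_F) = 100.000 / 4.600 = 21.739 m while braking, for a total of 11.000 + 21.739 = 32.739 m.
Since a_F ≤ a_L and the follower starts braking later, the follower is never slower than the leader, so the closest approach is when both have stopped.
Minimum gap = 32.739 − 10.417 = 22.322 m.

Minimum gap ≈ 22.3 m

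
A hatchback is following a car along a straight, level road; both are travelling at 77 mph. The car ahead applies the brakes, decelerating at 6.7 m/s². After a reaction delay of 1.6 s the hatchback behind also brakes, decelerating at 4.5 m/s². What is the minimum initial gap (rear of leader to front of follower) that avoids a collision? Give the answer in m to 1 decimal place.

77 mph × 0.44704 = 34.4221 m/s.
Leader travels v²/(2a_L) = 1184.881 / 13.400 = 88.424 m before stopping.
Follower covers v·t_r = 34.4221 × 1.6 = 55.075 m while reacting, then v²/(2a_F) = 1184.881 / 9.000 = 131.653 m while braking, for a total of 55.075 + 131.653 = 186.728 m.
Since a_F ≤ a_L and the follower starts braking later, the follower is never slower than the leader, so the closest approach is when both have stopped.
Minimum gap = 186.728 − 88.424 = 98.304 m.

Minimum gap ≈ 98.3 m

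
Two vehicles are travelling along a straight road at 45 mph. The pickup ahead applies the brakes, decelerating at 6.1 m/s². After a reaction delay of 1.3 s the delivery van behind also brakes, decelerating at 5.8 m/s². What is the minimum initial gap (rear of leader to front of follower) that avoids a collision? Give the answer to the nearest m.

45 mph × 0.44704 = 20.1168 m/s.
Leader travels v²/(2a_L) = 404.686 / 12.200 = 33.171 m before stopping.
Follower covers v·t_r = 20.1168 × 1.3 = 26.152 m while reacting, then v²/(2a_F) = 404.686 / 11.600 = 34.887 m while braking, for a total of 26.152 + 34.887 = 61.039 m.
Since a_F ≤ a_L and the follower starts braking later, the follower is never slower than the leader, so the closest approach is when both have stopped.
Minimum gap = 61.039 − 33.171 = 27.868 m.

Minimum gap ≈ 28 m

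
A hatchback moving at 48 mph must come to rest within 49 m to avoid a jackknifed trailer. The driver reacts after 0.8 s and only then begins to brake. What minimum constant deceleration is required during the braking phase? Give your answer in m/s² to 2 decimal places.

Required deceleration ≈ 7.23 m/s²

48 mph × 0.44704 = 21.4579 m/s.
Distance covered during reaction = 21.4579 × 0.8 = 17.166 m.
Distance available for braking: 49 − 17.166 = 31.834 m.
v² = 2a·d ⇒ a = v²/(2d) = 21.4579² / (2 × 31.834) = 460.441 / 63.668 = 7.2319 m/s².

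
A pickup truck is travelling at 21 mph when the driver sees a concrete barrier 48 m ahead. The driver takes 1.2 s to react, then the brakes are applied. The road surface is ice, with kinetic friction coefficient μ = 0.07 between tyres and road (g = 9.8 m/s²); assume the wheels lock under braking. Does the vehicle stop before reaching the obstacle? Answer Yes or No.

21 mph × 0.44704 = 9.3878 m/s.
a = μg = 0.07 × 9.8 = 0.686 m/s².
Reaction distance = 9.3878 × 1.2 = 11.265 m.
Braking distance = v²/(2a) = 88.131 / 1.372 = 64.235 m.
Total stopping distance = 11.265 + 64.235 = 75.500 m, vs 48 m available — it cannot stop in time and overshoots by 75.500 − 48 = 27.500 m.

No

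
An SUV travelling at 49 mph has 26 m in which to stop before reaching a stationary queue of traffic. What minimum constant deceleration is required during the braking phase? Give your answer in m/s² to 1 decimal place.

49 mph × 0.44704 = 21.9050 m/s.
v² = 2a·d ⇒ a = v²/(2d) = 21.9050² / (2 × 26.000) = 479.829 / 52.000 = 9.2275 m/s².

Required deceleration ≈ 9.2 m/s²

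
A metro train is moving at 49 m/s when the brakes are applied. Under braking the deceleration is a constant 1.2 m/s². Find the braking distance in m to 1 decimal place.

Braking distance = v²/(2a) = 49.0000² / (2 × 1.200) = 2401.000 / 2.400 = 1000.417 m.

Braking distance ≈ 1000.4 m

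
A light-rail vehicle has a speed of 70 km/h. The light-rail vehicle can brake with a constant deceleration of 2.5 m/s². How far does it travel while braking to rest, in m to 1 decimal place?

70 km/h ÷ 3.6 = 19.4444 m/s.
Braking distance = v²/(2a) = 19.4444² / (2 × 2.500) = 378.085 / 5.000 = 75.617 m.

Braking distance ≈ 75.6 m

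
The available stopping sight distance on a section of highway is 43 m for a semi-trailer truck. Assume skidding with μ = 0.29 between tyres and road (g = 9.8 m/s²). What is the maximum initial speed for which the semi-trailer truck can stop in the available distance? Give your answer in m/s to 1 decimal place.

a = μg = 0.29 × 9.8 = 2.842 m/s².
v²/(2a) = d ⇒ v = √(2 × 2.842 × 43) = √244.41 = 15.6336 m/s.

Maximum speed ≈ 15.6 m/s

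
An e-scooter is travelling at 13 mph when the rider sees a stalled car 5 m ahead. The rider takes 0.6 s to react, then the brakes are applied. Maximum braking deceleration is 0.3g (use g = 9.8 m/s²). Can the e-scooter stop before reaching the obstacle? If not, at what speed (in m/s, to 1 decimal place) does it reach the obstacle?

13 mph × 0.44704 = 5.8115 m/s.
a = 0.3 × 9.8 = 2.940 m/s².
Reaction distance = 5.8115 × 0.6 = 3.487 m.
Braking distance needed to stop: v²/(2a) = 33.774 / 5.880 = 5.744 m, so total needed = 3.487 + 5.744 = 9.231 m > 5 m — it cannot stop.
Distance remaining when braking begins: 5 − 3.487 = 1.513 m.
v² = v₀² − 2a·d = 33.774 − 2 × 2.940 × 1.513 = 24.878 m²/s².
v = √24.878 = 4.988 m/s.

No — it strikes the obstacle at 5.0 m/s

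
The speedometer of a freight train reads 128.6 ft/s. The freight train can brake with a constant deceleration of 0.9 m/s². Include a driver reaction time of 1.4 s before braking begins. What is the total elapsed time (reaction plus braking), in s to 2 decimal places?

Total time ≈ 44.95 s

128.6 ft/s × 0.3048 = 39.1973 m/s.
Braking time = v/a = 39.1973 / 0.900 = 43.553 s.
Total = 1.4 + 43.553 = 44.953 s.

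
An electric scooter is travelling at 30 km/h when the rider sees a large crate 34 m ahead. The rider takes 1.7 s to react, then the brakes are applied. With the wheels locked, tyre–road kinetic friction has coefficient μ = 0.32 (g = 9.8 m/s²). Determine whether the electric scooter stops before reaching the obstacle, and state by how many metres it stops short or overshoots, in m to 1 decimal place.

30 km/h ÷ 3.6 = 8.3333 m/s.
a = μg = 0.32 × 9.8 = 3.136 m/s².
Reaction distance = 8.3333 × 1.7 = 14.167 m.
Braking distance = v²/(2a) = 69.444 / 6.272 = 11.072 m.
Total stopping distance = 14.167 + 11.072 = 25.239 m, vs 34 m available — it stops with 34 − 25.239 = 8.761 m to spare.

Yes — it stops 8.8 m short of the obstacle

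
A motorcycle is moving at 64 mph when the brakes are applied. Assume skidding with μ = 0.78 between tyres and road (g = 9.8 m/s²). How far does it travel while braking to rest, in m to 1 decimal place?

Braking distance ≈ 53.5 m

64 mph × 0.44704 = 28.6106 m/s.
a = μg = 0.78 × 9.8 = 7.644 m/s².
Braking distance = v²/(2a) = 28.6106² / (2 × 7.644) = 818.566 / 15.288 = 53.543 m.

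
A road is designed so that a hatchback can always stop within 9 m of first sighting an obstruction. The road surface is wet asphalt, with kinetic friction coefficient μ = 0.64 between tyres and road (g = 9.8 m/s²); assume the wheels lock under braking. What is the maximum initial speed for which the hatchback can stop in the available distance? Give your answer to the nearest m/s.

a = μg = 0.64 × 9.8 = 6.272 m/s².
v²/(2a) = d ⇒ v = √(2 × 6.272 × 9) = √112.90 = 10.6254 m/s.

Maximum speed ≈ 11 m/s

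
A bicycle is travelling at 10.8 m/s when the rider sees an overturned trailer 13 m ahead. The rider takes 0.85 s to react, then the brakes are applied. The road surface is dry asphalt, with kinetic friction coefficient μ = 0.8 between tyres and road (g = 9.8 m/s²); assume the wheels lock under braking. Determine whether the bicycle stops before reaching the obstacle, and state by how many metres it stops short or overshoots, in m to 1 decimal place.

a = μg = 0.8 × 9.8 = 7.840 m/s².
Reaction distance = 10.8000 × 0.85 = 9.180 m.
Braking distance = v²/(2a) = 116.640 / 15.680 = 7.439 m.
Total stopping distance = 9.180 + 7.439 = 16.619 m, vs 13 m available — it cannot stop in time and overshoots by 16.619 − 13 = 3.619 m.

No — it overshoots by 3.6 m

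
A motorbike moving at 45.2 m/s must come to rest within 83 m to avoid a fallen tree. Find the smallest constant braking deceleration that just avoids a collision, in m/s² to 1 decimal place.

v² = 2a·d ⇒ a = v²/(2d) = 45.2000² / (2 × 83.000) = 2043.040 / 166.000 = 12.3075 m/s².

Required deceleration ≈ 12.3 m/s²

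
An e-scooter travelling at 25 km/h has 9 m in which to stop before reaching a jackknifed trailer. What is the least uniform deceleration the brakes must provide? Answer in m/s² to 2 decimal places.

Required deceleration ≈ 2.68 m/s²

25 km/h ÷ 3.6 = 6.9444 m/s.
v² = 2a·d ⇒ a = v²/(2d) = 6.9444² / (2 × 9.000) = 48.225 / 18.000 = 2.6792 m/s².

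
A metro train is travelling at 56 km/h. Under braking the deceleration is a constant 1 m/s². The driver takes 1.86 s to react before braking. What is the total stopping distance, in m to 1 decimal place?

Total stopping distance ≈ 149.9 m

56 km/h ÷ 3.6 = 15.5556 m/s.
Reaction distance = v·t_r = 15.5556 × 1.86 = 28.933 m.
Braking distance = v²/(2a) = 15.5556² / (2 × 1.000) = 241.977 / 2.000 = 120.989 m.
Total = 28.933 + 120.989 = 149.922 m.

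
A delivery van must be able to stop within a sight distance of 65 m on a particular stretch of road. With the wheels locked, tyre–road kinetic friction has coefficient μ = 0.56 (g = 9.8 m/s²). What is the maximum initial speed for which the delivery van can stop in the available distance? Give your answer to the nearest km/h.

Maximum speed ≈ 96 km/h

a = μg = 0.56 × 9.8 = 5.488 m/s².
v²/(2a) = d ⇒ v = √(2 × 5.488 × 65) = √713.44 = 26.7103 m/s.
26.7103 m/s × 3.6 = 96.157 km/h.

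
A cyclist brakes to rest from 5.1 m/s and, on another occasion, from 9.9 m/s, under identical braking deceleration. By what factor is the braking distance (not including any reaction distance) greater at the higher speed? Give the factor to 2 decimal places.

Factor ≈ 3.77

Braking distance d = v²/(2a), so with a fixed, d ∝ v².
Factor = (9.9/5.1)² = 1.9412² = 3.7683.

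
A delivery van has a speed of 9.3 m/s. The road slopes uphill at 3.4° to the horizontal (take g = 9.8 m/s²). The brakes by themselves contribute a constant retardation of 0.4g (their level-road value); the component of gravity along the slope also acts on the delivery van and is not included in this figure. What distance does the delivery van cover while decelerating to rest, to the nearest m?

a = 0.4 × 9.8 = 3.920 m/s².
Gravity along the uphill slope adds to the braking deceleration: a_eff = 3.920 + 9.8·sin 3.4° = 3.920 + 0.581 = 4.501 m/s².
Braking distance = v²/(2a) = 9.3000² / (2 × 4.501) = 86.490 / 9.002 = 9.608 m.

Braking distance ≈ 10 m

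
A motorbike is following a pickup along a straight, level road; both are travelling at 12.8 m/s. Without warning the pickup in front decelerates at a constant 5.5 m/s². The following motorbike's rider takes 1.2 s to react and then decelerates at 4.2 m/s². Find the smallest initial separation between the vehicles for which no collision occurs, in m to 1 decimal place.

Leader travels v²/(2a_L) = 163.840 / 11.000 = 14.895 m before stopping.
Follower covers v·t_r = 12.8000 × 1.2 = 15.360 m while reacting, then v²/(2a_F) = 163.840 / 8.400 = 19.505 m while braking, for a total of 15.360 + 19.505 = 34.865 m.
Since a_F ≤ a_L and the follower starts braking later, the follower is never slower than the leader, so the closest approach is when both have stopped.
Minimum gap = 34.865 − 14.895 = 19.970 m.

Minimum gap ≈ 20.0 m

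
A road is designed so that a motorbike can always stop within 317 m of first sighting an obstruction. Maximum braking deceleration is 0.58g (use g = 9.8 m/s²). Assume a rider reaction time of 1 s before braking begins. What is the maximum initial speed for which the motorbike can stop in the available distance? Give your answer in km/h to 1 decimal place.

Maximum speed ≈ 196.6 km/h

a = 0.58 × 9.8 = 5.684 m/s².
Stopping distance: v·t_r + v²/(2a) = 317 with t_r = 1 s and a = 5.684 m/s².
So v² + 11.368 v − 3603.66 = 0.
Positive root: v = −a·t_r + √((a·t_r)² + 2a·d) = −5.684 + √(32.308 + 3603.66) = 54.6150 m/s.
54.6150 m/s × 3.6 = 196.614 km/h.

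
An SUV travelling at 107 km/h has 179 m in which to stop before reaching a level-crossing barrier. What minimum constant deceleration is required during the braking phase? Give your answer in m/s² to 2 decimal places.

107 km/h ÷ 3.6 = 29.7222 m/s.
v² = 2a·d ⇒ a = v²/(2d) = 29.7222² / (2 × 179.000) = 883.409 / 358.000 = 2.4676 m/s².

Required deceleration ≈ 2.47 m/s²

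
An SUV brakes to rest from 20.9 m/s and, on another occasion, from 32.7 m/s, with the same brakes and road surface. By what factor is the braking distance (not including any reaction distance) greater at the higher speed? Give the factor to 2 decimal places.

Braking distance d = v²/(2a), so with a fixed, d ∝ v².
Factor = (32.7/20.9)² = 1.5646² = 2.4480.

Factor ≈ 2.45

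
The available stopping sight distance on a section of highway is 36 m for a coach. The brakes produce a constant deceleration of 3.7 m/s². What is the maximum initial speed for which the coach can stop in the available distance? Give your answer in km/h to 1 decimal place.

v²/(2a) = d ⇒ v = √(2 × 3.700 × 36) = √266.40 = 16.3218 m/s.
16.3218 m/s × 3.6 = 58.758 km/h.

Maximum speed ≈ 58.8 km/h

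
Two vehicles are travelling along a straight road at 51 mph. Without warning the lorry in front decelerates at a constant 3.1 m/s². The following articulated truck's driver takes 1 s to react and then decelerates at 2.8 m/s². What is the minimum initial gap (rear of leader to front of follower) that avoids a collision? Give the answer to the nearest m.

Minimum gap ≈ 32 m

51 mph × 0.44704 = 22.7990 m/s.
Leader travels v²/(2a_L) = 519.794 / 6.200 = 83.838 m before stopping.
Follower covers v·t_r = 22.7990 × 1 = 22.799 m while reacting, then v²/(2a_F) = 519.794 / 5.600 = 92.820 m while braking, for a total of 22.799 + 92.820 = 115.619 m.
Since a_F ≤ a_L and the follower starts braking later, the follower is never slower than the leader, so the closest approach is when both have stopped.
Minimum gap = 115.619 − 83.838 = 31.781 m.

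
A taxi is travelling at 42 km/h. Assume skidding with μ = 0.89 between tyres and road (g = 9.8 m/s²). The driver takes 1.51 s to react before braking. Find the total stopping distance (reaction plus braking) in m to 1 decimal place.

42 km/h ÷ 3.6 = 11.6667 m/s.
a = μg = 0.89 × 9.8 = 8.722 m/s².
Reaction distance = v·t_r = 11.6667 × 1.51 = 17.617 m.
Braking distance = v²/(2a) = 11.6667² / (2 × 8.722) = 136.112 / 17.444 = 7.803 m.
Total = 17.617 + 7.803 = 25.420 m.

Total stopping distance ≈ 25.4 m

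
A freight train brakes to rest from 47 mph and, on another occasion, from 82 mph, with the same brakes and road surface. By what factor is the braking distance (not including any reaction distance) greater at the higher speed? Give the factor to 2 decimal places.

Braking distance d = v²/(2a), so with a fixed, d ∝ v².
Factor = (82/47)² = 1.7447² = 3.0440.

Factor ≈ 3.04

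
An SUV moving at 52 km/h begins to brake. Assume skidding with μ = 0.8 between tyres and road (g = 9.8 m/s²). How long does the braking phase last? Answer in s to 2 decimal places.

Braking time ≈ 1.84 s

52 km/h ÷ 3.6 = 14.4444 m/s.
a = μg = 0.8 × 9.8 = 7.840 m/s².
Braking time = v/a = 14.4444 / 7.840 = 1.842 s.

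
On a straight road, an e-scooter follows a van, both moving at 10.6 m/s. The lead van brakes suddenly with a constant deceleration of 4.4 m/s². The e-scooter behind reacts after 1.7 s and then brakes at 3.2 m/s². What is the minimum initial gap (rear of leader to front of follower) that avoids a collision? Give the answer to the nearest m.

Leader travels v²/(2a_L) = 112.360 / 8.800 = 12.768 m before stopping.
Follower covers v·t_r = 10.6000 × 1.7 = 18.020 m while reacting, then v²/(2a_F) = 112.360 / 6.400 = 17.556 m while braking, for a total of 18.020 + 17.556 = 35.576 m.
Since a_F ≤ a_L and the follower starts braking later, the follower is never slower than the leader, so the closest approach is when both have stopped.
Minimum gap = 35.576 − 12.768 = 22.808 m.

Minimum gap ≈ 23 m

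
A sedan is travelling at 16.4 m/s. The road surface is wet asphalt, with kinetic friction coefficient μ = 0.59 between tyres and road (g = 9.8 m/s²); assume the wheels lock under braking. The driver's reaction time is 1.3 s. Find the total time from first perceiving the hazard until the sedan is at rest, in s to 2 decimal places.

Total time ≈ 4.14 s

a = μg = 0.59 × 9.8 = 5.782 m/s².
Braking time = v/a = 16.4000 / 5.782 = 2.836 s.
Total = 1.3 + 2.836 = 4.136 s.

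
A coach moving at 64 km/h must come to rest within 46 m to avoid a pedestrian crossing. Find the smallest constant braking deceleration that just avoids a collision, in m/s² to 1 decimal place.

64 km/h ÷ 3.6 = 17.7778 m/s.
v² = 2a·d ⇒ a = v²/(2d) = 17.7778² / (2 × 46.000) = 316.050 / 92.000 = 3.4353 m/s².

Required deceleration ≈ 3.4 m/s²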